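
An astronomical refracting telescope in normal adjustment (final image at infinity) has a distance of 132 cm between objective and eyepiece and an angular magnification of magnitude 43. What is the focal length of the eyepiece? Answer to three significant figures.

3.00 cm

In normal adjustment the tube length equals f_obj + f_eye and |M| = f_obj/f_eye.
So f_obj = 43 f_eye and 43 f_eye + f_eye = 132 cm, giving f_eye = 132/44 = 3.000 cm and f_obj = 129.000 cm.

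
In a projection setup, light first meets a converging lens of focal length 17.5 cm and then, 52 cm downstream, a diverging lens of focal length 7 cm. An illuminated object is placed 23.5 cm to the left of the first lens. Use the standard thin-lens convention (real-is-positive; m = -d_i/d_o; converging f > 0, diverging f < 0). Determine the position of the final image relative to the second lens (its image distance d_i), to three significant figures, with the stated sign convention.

First lens: d_i1 = 1/(1/17.5 - 1/23.5) = 68.542 cm.
This image would form 68.542 cm past lens 1, i.e. 16.542 cm beyond lens 2, so it is a virtual object for lens 2: d_o2 = 52 - 68.542 = -16.542 cm.
Second lens: d_i2 = 1/(1/(-7) - 1/(-16.542)) = -12.135 cm.

-12.1 cm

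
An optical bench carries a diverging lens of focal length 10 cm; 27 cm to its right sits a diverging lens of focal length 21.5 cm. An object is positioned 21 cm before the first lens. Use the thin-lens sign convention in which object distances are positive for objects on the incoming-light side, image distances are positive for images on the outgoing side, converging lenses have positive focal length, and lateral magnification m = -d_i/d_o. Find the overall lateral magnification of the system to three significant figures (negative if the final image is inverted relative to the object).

First lens: d_i1 = 1/(1/(-10) - 1/21) = -6.774 cm.
m_1 = -(-6.774)/21 = 0.3226.
With d_i1 < 0 the first image is virtual and lies on the object side; the object distance for lens 2 is d_o2 = 27 - (-6.774) = 33.774 cm.
Second lens: d_i2 = 1/(1/(-21.5) - 1/(33.774)) = -13.137 cm.
m_2 = -(-13.137)/(33.774) = 0.3890.
Overall magnification: m = m_1 m_2 = 0.1255.

0.125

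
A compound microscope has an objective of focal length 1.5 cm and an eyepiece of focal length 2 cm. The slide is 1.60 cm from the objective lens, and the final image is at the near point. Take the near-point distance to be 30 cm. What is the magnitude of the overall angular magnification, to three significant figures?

240

Objective: 1/d_i = 1/f_obj - 1/d_o = 1/1.5 - 1/1.60 = 0.04167 cm^-1, so d_i = 24.000 cm.
m_obj = -d_i/d_o = -24.000/1.60 = -15.000.
Eyepiece angular magnification (image at near point): M_eye = 1 + D/f_e = 1 + 30/2 = 16.000.
Overall M = m_obj x M_eye = (-15.000)(16.000) = -240.00.
|M| = 240.00.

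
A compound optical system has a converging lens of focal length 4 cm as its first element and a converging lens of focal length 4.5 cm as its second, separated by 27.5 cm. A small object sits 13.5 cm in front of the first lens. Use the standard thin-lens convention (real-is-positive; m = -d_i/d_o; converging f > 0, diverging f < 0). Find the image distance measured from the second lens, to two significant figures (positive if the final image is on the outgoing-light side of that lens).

Applying the thin-lens equation to the first lens, 1/4 = 1/13.5 + 1/d_i1, which gives d_i1 = 5.684 cm.
That image sits 21.816 cm in front of the second lens, so d_o2 = 21.816 cm.
Applying the thin-lens equation again with f_2 = 4.5 cm and d_o2 = 21.816 cm gives d_i2 = 5.669 cm.

5.7 cm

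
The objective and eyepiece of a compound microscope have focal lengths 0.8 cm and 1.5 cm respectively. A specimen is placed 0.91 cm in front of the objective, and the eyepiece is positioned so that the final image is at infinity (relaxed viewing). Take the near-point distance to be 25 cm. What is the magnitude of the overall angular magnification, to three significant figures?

Objective: 1/d_i = 1/f_obj - 1/d_o = 1/0.8 - 1/0.91 = 0.15110 cm^-1, so d_i = 6.618 cm.
m_obj = -d_i/d_o = -6.618/0.91 = -7.273.
Eyepiece angular magnification (image at infinity): M_eye = D/f_e = 25/1.5 = 16.667.
Overall M = m_obj x M_eye = (-7.273)(16.667) = -121.21.
|M| = 121.21.

121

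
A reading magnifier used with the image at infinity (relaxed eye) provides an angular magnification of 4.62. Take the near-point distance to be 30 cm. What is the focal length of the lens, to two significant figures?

For the image at infinity, M = D/f.
f = D/M = 30/4.62 = 6.494 cm.

6.5 cm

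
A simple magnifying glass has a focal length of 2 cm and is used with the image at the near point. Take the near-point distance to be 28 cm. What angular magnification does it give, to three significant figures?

M = 1 + D/f = 1 + 28/2 = 15.000.

15.0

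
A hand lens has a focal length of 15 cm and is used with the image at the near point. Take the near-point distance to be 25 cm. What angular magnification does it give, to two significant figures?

2.7

M = 1 + D/f = 1 + 25/15 = 2.667.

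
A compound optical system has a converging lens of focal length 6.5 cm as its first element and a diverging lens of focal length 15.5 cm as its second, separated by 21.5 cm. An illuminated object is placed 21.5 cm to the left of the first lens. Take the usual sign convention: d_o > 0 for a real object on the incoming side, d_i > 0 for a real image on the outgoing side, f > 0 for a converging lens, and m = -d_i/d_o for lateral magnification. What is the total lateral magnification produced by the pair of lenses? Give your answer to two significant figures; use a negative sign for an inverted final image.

-0.24

Applying the thin-lens equation to the first lens, 1/6.5 = 1/21.5 + 1/d_i1, which gives d_i1 = 9.317 cm.
Its lateral magnification is m_1 = -d_i1/d_o1 = -(9.317)/21.5 = -0.4333.
The intermediate image is 9.317 cm to the right of lens 1, so d_o2 = L - d_i1 = 21.5 - 9.317 = 12.183 cm.
Applying the thin-lens equation again with f_2 = -15.5 cm and d_o2 = 12.183 cm gives d_i2 = -6.821 cm.
m_2 = -(-6.821)/(12.183) = 0.5599.
Overall magnification: m = m_1 m_2 = -0.2426.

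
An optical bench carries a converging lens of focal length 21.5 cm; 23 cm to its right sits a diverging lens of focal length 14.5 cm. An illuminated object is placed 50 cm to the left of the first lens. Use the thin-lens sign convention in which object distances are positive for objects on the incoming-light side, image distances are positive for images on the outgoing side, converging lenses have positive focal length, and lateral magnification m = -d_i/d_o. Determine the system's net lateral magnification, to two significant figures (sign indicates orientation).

50

First lens: d_i1 = 1/(1/21.5 - 1/50) = 37.719 cm.
m_1 = -(37.719)/50 = -0.7544.
Since 37.719 cm > 23 cm, the first image lies past the second lens and serves as a virtual object: d_o2 = L - d_i1 = -14.719 cm.
Second lens: d_i2 = 1/(1/(-14.5) - 1/(-14.719)) = -973.240 cm.
m_2 = -(-973.240)/(-14.719) = -66.1200.
Total m = m_1 x m_2 = (-0.7544)(-66.1200) = 49.8800.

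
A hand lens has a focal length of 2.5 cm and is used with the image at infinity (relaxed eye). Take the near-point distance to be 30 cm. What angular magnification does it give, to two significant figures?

12

M = D/f = 30/2.5 = 12.000.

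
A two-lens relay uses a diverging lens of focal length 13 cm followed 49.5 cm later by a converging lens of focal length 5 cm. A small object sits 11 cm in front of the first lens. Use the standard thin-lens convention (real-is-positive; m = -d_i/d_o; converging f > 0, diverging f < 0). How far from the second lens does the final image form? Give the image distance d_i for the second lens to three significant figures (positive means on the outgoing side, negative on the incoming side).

First lens: d_i1 = 1/(1/(-13) - 1/11) = -5.958 cm.
With d_i1 < 0 the first image is virtual and lies on the object side; the object distance for lens 2 is d_o2 = 49.5 - (-5.958) = 55.458 cm.
Second lens: d_i2 = 1/(1/5 - 1/(55.458)) = 5.495 cm.

5.50 cm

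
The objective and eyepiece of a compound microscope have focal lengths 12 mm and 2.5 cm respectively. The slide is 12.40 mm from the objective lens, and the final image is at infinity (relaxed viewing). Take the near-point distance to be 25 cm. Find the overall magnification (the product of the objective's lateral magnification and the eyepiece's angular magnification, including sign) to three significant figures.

-300

Convert to cm: f_obj = 12 mm = 1.2 cm; d_o = 12.40 mm = 1.24 cm.
Objective: 1/d_i = 1/f_obj - 1/d_o = 1/1.2 - 1/1.24 = 0.02688 cm^-1, so d_i = 37.200 cm.
m_obj = -d_i/d_o = -37.200/1.24 = -30.000.
Eyepiece angular magnification (image at infinity): M_eye = D/f_e = 25/2.5 = 10.000.
Overall M = m_obj x M_eye = (-30.000)(10.000) = -300.00.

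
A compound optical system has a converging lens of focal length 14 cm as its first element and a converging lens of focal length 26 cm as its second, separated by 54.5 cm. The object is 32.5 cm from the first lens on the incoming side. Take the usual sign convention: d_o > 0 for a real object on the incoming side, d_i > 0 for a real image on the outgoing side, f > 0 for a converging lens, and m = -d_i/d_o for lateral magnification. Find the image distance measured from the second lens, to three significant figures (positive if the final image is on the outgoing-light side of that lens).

Lens 1: 1/d_i1 = 1/f_1 - 1/d_o1 = 1/14 - 1/32.5 = 0.04066 cm^-1, so d_i1 = 24.595 cm.
The intermediate image is 24.595 cm to the right of lens 1, so d_o2 = L - d_i1 = 54.5 - 24.595 = 29.905 cm.
Lens 2: 1/d_i2 = 1/f_2 - 1/d_o2 = 1/26 - 1/(29.905) = 0.00502 cm^-1, so d_i2 = 199.093 cm.

199 cm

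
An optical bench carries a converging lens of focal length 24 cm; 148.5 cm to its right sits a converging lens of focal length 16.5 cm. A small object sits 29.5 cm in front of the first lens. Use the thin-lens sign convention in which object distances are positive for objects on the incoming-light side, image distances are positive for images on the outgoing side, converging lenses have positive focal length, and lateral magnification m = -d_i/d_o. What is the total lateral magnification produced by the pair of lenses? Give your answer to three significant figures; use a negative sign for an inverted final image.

Lens 1: 1/d_i1 = 1/f_1 - 1/d_o1 = 1/24 - 1/29.5 = 0.00777 cm^-1, so d_i1 = 128.727 cm.
m_1 = -(128.727)/29.5 = -4.3636.
That image sits 19.773 cm in front of the second lens, so d_o2 = 19.773 cm.
Lens 2: 1/d_i2 = 1/f_2 - 1/d_o2 = 1/16.5 - 1/(19.773) = 0.01003 cm^-1, so d_i2 = 99.688 cm.
m_2 = -(99.688)/(19.773) = -5.0417.
Overall magnification: m = m_1 m_2 = 22.0000.

22.0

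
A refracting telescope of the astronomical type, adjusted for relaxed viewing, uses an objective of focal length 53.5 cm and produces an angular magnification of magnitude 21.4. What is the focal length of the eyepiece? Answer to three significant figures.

|M| = f_obj/f_eye, so f_eye = f_obj/|M| = 53.5/21.4 = 2.500 cm.

2.50 cm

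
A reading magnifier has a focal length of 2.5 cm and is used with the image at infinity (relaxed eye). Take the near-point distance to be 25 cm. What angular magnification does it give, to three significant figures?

M = D/f = 25/2.5 = 10.000.

10.0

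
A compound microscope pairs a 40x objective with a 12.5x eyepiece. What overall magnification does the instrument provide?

The overall magnification of a compound microscope is the product of the objective and eyepiece magnifications:
M = M_obj x M_eye = 40 x 12.5 = 500.

500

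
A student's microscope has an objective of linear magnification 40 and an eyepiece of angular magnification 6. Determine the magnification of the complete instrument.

240

The overall magnification of a compound microscope is the product of the objective and eyepiece magnifications:
M = M_obj x M_eye = 40 x 6 = 240.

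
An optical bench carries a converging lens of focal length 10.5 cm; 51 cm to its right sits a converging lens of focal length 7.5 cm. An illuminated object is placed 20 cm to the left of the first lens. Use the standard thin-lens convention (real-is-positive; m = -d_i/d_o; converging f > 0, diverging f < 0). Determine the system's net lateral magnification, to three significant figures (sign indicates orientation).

0.387

First lens: d_i1 = 1/(1/10.5 - 1/20) = 22.105 cm.
m_1 = -(22.105)/20 = -1.1053.
That image sits 28.895 cm in front of the second lens, so d_o2 = 28.895 cm.
Second lens: d_i2 = 1/(1/7.5 - 1/(28.895)) = 10.129 cm.
m_2 = -(10.129)/(28.895) = -0.3506.
Overall magnification: m = m_1 m_2 = 0.3875.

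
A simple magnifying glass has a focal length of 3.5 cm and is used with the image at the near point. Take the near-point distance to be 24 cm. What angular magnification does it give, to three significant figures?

M = 1 + D/f = 1 + 24/3.5 = 7.857.

7.86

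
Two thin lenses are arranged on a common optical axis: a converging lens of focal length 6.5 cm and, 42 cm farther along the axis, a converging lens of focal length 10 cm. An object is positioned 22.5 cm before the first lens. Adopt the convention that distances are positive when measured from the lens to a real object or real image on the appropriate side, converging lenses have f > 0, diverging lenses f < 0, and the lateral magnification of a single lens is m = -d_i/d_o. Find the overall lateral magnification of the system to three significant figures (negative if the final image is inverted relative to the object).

0.178

First lens: d_i1 = 1/(1/6.5 - 1/22.5) = 9.141 cm.
m_1 = -(9.141)/22.5 = -0.4062.
Object distance for lens 2: d_o2 = 42 - 9.141 = 32.859 cm.
Second lens: d_i2 = 1/(1/10 - 1/(32.859)) = 14.375 cm.
m_2 = -(14.375)/(32.859) = -0.4375.
Overall magnification: m = m_1 m_2 = 0.1777.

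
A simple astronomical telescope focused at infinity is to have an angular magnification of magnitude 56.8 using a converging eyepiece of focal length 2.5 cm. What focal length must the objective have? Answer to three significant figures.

142 cm

|M| = f_obj/|f_eye|, so f_obj = |M| x |f_eye| = 56.8 x 2.5 = 142.000 cm.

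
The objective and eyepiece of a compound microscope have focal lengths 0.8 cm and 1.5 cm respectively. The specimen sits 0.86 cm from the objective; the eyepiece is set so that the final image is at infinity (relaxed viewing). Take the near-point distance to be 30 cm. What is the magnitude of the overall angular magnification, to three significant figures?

Objective: 1/d_i = 1/f_obj - 1/d_o = 1/0.8 - 1/0.86 = 0.08721 cm^-1, so d_i = 11.467 cm.
m_obj = -d_i/d_o = -11.467/0.86 = -13.333.
Eyepiece angular magnification (image at infinity): M_eye = D/f_e = 30/1.5 = 20.000.
Overall M = m_obj x M_eye = (-13.333)(20.000) = -266.67.
|M| = 266.67.

267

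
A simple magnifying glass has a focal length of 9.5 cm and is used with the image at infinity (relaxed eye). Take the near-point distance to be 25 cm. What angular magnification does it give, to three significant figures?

M = D/f = 25/9.5 = 2.632.

2.63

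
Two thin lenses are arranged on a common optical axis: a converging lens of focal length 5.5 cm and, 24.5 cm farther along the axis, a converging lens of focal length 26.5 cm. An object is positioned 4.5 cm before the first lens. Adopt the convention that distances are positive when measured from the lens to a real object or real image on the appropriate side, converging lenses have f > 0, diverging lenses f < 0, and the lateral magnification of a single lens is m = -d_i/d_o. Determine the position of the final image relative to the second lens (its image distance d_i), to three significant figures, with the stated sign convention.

Lens 1: 1/d_i1 = 1/f_1 - 1/d_o1 = 1/5.5 - 1/4.5 = -0.04040 cm^-1, so d_i1 = -24.750 cm.
With d_i1 < 0 the first image is virtual and lies on the object side; the object distance for lens 2 is d_o2 = 24.5 - (-24.750) = 49.250 cm.
Lens 2: 1/d_i2 = 1/f_2 - 1/d_o2 = 1/26.5 - 1/(49.250) = 0.01743 cm^-1, so d_i2 = 57.368 cm.

57.4 cm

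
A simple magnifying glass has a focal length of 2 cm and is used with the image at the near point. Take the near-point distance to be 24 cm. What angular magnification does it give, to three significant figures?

M = 1 + D/f = 1 + 24/2 = 13.000.

13.0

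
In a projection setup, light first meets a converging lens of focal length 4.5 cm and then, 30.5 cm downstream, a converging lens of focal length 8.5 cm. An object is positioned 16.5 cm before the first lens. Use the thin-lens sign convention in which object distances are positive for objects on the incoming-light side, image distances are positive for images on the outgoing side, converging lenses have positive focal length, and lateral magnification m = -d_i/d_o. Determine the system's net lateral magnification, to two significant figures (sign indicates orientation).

0.20

First lens: d_i1 = 1/(1/4.5 - 1/16.5) = 6.188 cm.
m_1 = -(6.188)/16.5 = -0.3750.
That image sits 24.312 cm in front of the second lens, so d_o2 = 24.312 cm.
Second lens: d_i2 = 1/(1/8.5 - 1/(24.312)) = 13.069 cm.
m_2 = -(13.069)/(24.312) = -0.5375.
Overall magnification: m = m_1 m_2 = 0.2016.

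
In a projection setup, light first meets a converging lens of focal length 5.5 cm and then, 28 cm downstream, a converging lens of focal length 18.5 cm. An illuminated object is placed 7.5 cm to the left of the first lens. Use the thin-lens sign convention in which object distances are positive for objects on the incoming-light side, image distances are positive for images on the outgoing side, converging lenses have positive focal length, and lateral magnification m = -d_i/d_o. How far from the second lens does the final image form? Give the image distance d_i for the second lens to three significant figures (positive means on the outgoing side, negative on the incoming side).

-12.3 cm

Applying the thin-lens equation to the first lens, 1/5.5 = 1/7.5 + 1/d_i1, which gives d_i1 = 20.625 cm.
The intermediate image is 20.625 cm to the right of lens 1, so d_o2 = L - d_i1 = 28 - 20.625 = 7.375 cm.
Applying the thin-lens equation again with f_2 = 18.5 cm and d_o2 = 7.375 cm gives d_i2 = -12.264 cm.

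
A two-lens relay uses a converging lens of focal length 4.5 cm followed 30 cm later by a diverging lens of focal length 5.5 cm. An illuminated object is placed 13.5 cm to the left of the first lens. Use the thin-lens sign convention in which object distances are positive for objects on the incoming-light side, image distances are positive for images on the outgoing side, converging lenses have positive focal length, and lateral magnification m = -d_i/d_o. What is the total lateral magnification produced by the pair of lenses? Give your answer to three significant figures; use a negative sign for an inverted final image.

-0.0957

Lens 1: 1/d_i1 = 1/f_1 - 1/d_o1 = 1/4.5 - 1/13.5 = 0.14815 cm^-1, so d_i1 = 6.750 cm.
m_1 = -(6.750)/13.5 = -0.5000.
The intermediate image is 6.750 cm to the right of lens 1, so d_o2 = L - d_i1 = 30 - 6.750 = 23.250 cm.
Lens 2: 1/d_i2 = 1/f_2 - 1/d_o2 = 1/(-5.5) - 1/(23.250) = -0.22483 cm^-1, so d_i2 = -4.448 cm.
m_2 = -(-4.448)/(23.250) = 0.1913.
The system's lateral magnification is m_1 m_2 = (-0.5000)(0.1913) = -0.0957.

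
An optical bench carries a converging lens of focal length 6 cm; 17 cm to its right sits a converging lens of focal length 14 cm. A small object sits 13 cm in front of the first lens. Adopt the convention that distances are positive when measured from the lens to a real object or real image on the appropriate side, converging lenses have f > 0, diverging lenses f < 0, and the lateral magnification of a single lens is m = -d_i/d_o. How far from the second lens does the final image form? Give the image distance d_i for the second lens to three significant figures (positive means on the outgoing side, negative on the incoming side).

First lens: d_i1 = 1/(1/6 - 1/13) = 11.143 cm.
That image sits 5.857 cm in front of the second lens, so d_o2 = 5.857 cm.
Second lens: d_i2 = 1/(1/14 - 1/(5.857)) = -10.070 cm.

-10.1 cm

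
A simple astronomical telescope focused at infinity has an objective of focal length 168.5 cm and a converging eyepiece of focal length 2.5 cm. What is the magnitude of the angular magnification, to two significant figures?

|M| = f_obj/|f_eye| = 168.5/2.5 = 67.400.

67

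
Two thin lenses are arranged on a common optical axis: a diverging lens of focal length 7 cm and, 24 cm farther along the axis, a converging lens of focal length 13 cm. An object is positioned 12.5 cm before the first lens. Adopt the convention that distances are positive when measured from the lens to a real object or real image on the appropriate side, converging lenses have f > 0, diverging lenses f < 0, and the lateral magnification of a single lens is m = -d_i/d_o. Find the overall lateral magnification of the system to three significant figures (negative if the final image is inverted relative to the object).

Applying the thin-lens equation to the first lens, 1/(-7) = 1/12.5 + 1/d_i1, which gives d_i1 = -4.487 cm.
Its lateral magnification is m_1 = -d_i1/d_o1 = -(-4.487)/12.5 = 0.3590.
The intermediate image is virtual, 4.487 cm to the left of lens 1, so d_o2 = L - d_i1 = 24 - (-4.487) = 28.487 cm.
Applying the thin-lens equation again with f_2 = 13 cm and d_o2 = 28.487 cm gives d_i2 = 23.912 cm.
m_2 = -(23.912)/(28.487) = -0.8394.
Overall magnification: m = m_1 m_2 = -0.3013.

-0.301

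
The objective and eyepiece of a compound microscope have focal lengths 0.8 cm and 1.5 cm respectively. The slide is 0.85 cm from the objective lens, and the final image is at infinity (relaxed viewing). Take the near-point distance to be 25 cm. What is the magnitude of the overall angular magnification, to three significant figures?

267

Objective: 1/d_i = 1/f_obj - 1/d_o = 1/0.8 - 1/0.85 = 0.07353 cm^-1, so d_i = 13.600 cm.
m_obj = -d_i/d_o = -13.600/0.85 = -16.000.
Eyepiece angular magnification (image at infinity): M_eye = D/f_e = 25/1.5 = 16.667.
Overall M = m_obj x M_eye = (-16.000)(16.667) = -266.67.
|M| = 266.67.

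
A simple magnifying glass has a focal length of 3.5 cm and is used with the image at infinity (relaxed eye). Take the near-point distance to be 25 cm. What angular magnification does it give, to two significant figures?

7.1

M = D/f = 25/3.5 = 7.143.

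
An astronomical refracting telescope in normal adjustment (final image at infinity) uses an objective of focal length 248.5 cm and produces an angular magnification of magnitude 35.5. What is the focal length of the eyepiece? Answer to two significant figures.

7.0 cm

|M| = f_obj/f_eye, so f_eye = f_obj/|M| = 248.5/35.5 = 7.000 cm.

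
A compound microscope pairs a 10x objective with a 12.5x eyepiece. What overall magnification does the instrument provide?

The overall magnification of a compound microscope is the product of the objective and eyepiece magnifications:
M = M_obj x M_eye = 10 x 12.5 = 125.

125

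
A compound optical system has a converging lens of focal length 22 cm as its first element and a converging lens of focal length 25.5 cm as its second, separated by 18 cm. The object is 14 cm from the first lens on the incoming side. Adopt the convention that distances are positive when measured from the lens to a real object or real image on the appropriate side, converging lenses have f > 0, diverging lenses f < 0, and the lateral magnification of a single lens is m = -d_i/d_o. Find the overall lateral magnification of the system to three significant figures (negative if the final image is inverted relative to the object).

Applying the thin-lens equation to the first lens, 1/22 = 1/14 + 1/d_i1, which gives d_i1 = -38.500 cm.
Its lateral magnification is m_1 = -d_i1/d_o1 = -(-38.500)/14 = 2.7500.
With d_i1 < 0 the first image is virtual and lies on the object side; the object distance for lens 2 is d_o2 = 18 - (-38.500) = 56.500 cm.
Applying the thin-lens equation again with f_2 = 25.5 cm and d_o2 = 56.500 cm gives d_i2 = 46.476 cm.
m_2 = -(46.476)/(56.500) = -0.8226.
The system's lateral magnification is m_1 m_2 = (2.7500)(-0.8226) = -2.2621.

-2.26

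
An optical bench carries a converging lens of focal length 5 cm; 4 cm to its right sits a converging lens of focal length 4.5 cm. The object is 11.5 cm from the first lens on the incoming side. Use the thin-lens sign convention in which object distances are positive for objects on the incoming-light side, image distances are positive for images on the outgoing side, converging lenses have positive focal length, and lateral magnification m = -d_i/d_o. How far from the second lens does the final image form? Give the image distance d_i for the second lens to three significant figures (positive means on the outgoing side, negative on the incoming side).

Lens 1: 1/d_i1 = 1/f_1 - 1/d_o1 = 1/5 - 1/11.5 = 0.11304 cm^-1, so d_i1 = 8.846 cm.
This image would form 8.846 cm past lens 1, i.e. 4.846 cm beyond lens 2, so it is a virtual object for lens 2: d_o2 = 4 - 8.846 = -4.846 cm.
Lens 2: 1/d_i2 = 1/f_2 - 1/d_o2 = 1/4.5 - 1/(-4.846) = 0.42857 cm^-1, so d_i2 = 2.333 cm.

2.33 cm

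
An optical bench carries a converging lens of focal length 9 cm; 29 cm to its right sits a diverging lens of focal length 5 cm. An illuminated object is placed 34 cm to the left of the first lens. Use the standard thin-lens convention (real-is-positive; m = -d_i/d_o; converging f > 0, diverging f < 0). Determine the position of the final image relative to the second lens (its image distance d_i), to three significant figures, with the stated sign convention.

-3.85 cm

Lens 1: 1/d_i1 = 1/f_1 - 1/d_o1 = 1/9 - 1/34 = 0.08170 cm^-1, so d_i1 = 12.240 cm.
Object distance for lens 2: d_o2 = 29 - 12.240 = 16.760 cm.
Lens 2: 1/d_i2 = 1/f_2 - 1/d_o2 = 1/(-5) - 1/(16.760) = -0.25967 cm^-1, so d_i2 = -3.851 cm.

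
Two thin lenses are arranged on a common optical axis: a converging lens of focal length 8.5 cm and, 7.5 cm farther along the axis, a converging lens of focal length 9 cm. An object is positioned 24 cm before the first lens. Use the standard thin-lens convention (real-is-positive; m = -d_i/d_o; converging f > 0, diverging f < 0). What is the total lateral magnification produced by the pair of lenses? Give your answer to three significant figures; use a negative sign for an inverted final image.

-0.337

Lens 1: 1/d_i1 = 1/f_1 - 1/d_o1 = 1/8.5 - 1/24 = 0.07598 cm^-1, so d_i1 = 13.161 cm.
m_1 = -(13.161)/24 = -0.5484.
This image would form 13.161 cm past lens 1, i.e. 5.661 cm beyond lens 2, so it is a virtual object for lens 2: d_o2 = 7.5 - 13.161 = -5.661 cm.
Lens 2: 1/d_i2 = 1/f_2 - 1/d_o2 = 1/9 - 1/(-5.661) = 0.28775 cm^-1, so d_i2 = 3.475 cm.
m_2 = -(3.475)/(-5.661) = 0.6139.
The system's lateral magnification is m_1 m_2 = (-0.5484)(0.6139) = -0.3366.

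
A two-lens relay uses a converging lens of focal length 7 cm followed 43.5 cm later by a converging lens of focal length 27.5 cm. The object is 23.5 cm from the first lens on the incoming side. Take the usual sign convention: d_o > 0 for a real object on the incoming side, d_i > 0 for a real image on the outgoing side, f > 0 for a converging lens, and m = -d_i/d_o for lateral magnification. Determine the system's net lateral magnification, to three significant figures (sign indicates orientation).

Lens 1: 1/d_i1 = 1/f_1 - 1/d_o1 = 1/7 - 1/23.5 = 0.10030 cm^-1, so d_i1 = 9.970 cm.
m_1 = -(9.970)/23.5 = -0.4242.
That image sits 33.530 cm in front of the second lens, so d_o2 = 33.530 cm.
Lens 2: 1/d_i2 = 1/f_2 - 1/d_o2 = 1/27.5 - 1/(33.530) = 0.00654 cm^-1, so d_i2 = 152.908 cm.
m_2 = -(152.908)/(33.530) = -4.5603.
Overall magnification: m = m_1 m_2 = 1.9347.

1.93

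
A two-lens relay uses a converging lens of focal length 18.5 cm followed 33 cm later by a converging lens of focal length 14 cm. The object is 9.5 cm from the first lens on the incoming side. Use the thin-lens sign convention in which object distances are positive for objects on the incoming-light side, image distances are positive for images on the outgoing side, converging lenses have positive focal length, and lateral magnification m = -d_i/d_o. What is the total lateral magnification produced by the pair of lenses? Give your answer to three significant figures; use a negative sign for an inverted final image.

First lens: d_i1 = 1/(1/18.5 - 1/9.5) = -19.528 cm.
m_1 = -(-19.528)/9.5 = 2.0556.
With d_i1 < 0 the first image is virtual and lies on the object side; the object distance for lens 2 is d_o2 = 33 - (-19.528) = 52.528 cm.
Second lens: d_i2 = 1/(1/14 - 1/(52.528)) = 19.087 cm.
m_2 = -(19.087)/(52.528) = -0.3634.
Total m = m_1 x m_2 = (2.0556)(-0.3634) = -0.7469.

-0.747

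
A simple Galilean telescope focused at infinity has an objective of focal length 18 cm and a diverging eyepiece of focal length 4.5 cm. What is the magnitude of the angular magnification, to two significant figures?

|M| = f_obj/|f_eye| = 18/4.5 = 4.000.

4.0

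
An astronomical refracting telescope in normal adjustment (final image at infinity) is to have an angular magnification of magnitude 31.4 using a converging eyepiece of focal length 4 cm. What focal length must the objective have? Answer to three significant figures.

126 cm

|M| = f_obj/|f_eye|, so f_obj = |M| x |f_eye| = 31.4 x 4 = 125.600 cm.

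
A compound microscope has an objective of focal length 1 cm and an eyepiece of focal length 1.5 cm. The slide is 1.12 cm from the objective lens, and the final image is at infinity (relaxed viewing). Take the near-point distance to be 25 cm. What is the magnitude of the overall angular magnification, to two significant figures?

140

Objective: 1/d_i = 1/f_obj - 1/d_o = 1/1 - 1/1.12 = 0.10714 cm^-1, so d_i = 9.333 cm.
m_obj = -d_i/d_o = -9.333/1.12 = -8.333.
Eyepiece angular magnification (image at infinity): M_eye = D/f_e = 25/1.5 = 16.667.
Overall M = m_obj x M_eye = (-8.333)(16.667) = -138.89.
|M| = 138.89.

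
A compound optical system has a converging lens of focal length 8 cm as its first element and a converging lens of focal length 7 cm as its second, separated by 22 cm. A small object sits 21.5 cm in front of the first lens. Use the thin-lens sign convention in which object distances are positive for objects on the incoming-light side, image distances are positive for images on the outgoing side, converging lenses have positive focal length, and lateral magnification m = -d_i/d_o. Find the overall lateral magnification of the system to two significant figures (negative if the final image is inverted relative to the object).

1.8

First lens: d_i1 = 1/(1/8 - 1/21.5) = 12.741 cm.
m_1 = -(12.741)/21.5 = -0.5926.
The intermediate image is 12.741 cm to the right of lens 1, so d_o2 = L - d_i1 = 22 - 12.741 = 9.259 cm.
Second lens: d_i2 = 1/(1/7 - 1/(9.259)) = 28.689 cm.
m_2 = -(28.689)/(9.259) = -3.0984.
The system's lateral magnification is m_1 m_2 = (-0.5926)(-3.0984) = 1.8361.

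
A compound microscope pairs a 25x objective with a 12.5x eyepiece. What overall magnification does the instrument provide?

The overall magnification of a compound microscope is the product of the objective and eyepiece magnifications:
M = M_obj x M_eye = 25 x 12.5 = 312.5.

312.5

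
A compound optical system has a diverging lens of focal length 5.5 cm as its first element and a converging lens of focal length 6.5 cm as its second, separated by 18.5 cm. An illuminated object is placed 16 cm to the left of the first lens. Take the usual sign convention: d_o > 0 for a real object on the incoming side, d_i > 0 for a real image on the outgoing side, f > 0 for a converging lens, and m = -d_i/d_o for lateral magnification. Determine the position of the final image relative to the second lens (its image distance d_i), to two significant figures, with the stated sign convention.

9.1 cm

Applying the thin-lens equation to the first lens, 1/(-5.5) = 1/16 + 1/d_i1, which gives d_i1 = -4.093 cm.
The intermediate image is virtual, 4.093 cm to the left of lens 1, so d_o2 = L - d_i1 = 18.5 - (-4.093) = 22.593 cm.
Applying the thin-lens equation again with f_2 = 6.5 cm and d_o2 = 22.593 cm gives d_i2 = 9.125 cm.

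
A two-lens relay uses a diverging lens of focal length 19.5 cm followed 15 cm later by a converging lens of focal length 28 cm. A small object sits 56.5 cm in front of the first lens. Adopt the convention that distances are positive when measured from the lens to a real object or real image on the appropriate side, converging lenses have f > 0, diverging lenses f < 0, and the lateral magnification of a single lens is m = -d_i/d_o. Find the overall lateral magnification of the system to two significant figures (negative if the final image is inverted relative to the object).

-4.8

Applying the thin-lens equation to the first lens, 1/(-19.5) = 1/56.5 + 1/d_i1, which gives d_i1 = -14.497 cm.
Its lateral magnification is m_1 = -d_i1/d_o1 = -(-14.497)/56.5 = 0.2566.
With d_i1 < 0 the first image is virtual and lies on the object side; the object distance for lens 2 is d_o2 = 15 - (-14.497) = 29.497 cm.
Applying the thin-lens equation again with f_2 = 28 cm and d_o2 = 29.497 cm gives d_i2 = 551.815 cm.
m_2 = -(551.815)/(29.497) = -18.7077.
Overall magnification: m = m_1 m_2 = -4.8000.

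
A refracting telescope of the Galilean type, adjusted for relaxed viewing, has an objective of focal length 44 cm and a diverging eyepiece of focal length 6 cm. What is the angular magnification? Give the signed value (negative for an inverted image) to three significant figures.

7.33

M = -f_obj/f_eye = -44/(-6) = 7.333.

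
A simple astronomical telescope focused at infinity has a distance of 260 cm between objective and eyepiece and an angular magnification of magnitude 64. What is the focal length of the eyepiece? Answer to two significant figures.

4.0 cm

In normal adjustment the tube length equals f_obj + f_eye and |M| = f_obj/f_eye.
So f_obj = 64 f_eye and 64 f_eye + f_eye = 260 cm, giving f_eye = 260/65 = 4.000 cm and f_obj = 256.000 cm.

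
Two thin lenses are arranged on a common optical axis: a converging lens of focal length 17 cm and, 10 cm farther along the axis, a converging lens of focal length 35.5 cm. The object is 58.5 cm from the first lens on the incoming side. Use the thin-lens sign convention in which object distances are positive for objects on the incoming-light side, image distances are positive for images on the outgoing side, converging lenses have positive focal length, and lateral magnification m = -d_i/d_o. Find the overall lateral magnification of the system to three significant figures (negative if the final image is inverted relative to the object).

-0.294

Applying the thin-lens equation to the first lens, 1/17 = 1/58.5 + 1/d_i1, which gives d_i1 = 23.964 cm.
Its lateral magnification is m_1 = -d_i1/d_o1 = -(23.964)/58.5 = -0.4096.
This image would form 23.964 cm past lens 1, i.e. 13.964 cm beyond lens 2, so it is a virtual object for lens 2: d_o2 = 10 - 23.964 = -13.964 cm.
Applying the thin-lens equation again with f_2 = 35.5 cm and d_o2 = -13.964 cm gives d_i2 = 10.022 cm.
m_2 = -(10.022)/(-13.964) = 0.7177.
Overall magnification: m = m_1 m_2 = -0.2940.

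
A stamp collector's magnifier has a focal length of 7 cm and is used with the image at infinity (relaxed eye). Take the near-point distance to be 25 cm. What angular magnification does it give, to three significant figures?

M = D/f = 25/7 = 3.571.

3.57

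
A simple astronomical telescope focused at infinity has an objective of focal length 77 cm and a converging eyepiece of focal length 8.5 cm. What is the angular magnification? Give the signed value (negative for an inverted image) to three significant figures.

M = -f_obj/f_eye = -77/(8.5) = -9.059.

-9.06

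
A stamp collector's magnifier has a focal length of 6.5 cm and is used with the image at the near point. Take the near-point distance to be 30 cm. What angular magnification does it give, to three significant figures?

5.62

M = 1 + D/f = 1 + 30/6.5 = 5.615.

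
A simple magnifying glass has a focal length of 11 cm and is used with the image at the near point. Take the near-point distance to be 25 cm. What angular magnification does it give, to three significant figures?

3.27

M = 1 + D/f = 1 + 25/11 = 3.273.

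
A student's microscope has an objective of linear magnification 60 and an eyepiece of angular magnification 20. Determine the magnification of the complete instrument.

The overall magnification of a compound microscope is the product of the objective and eyepiece magnifications:
M = M_obj x M_eye = 60 x 20 = 1200.

1200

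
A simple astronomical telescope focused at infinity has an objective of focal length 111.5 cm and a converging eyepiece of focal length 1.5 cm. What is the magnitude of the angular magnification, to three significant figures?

|M| = f_obj/|f_eye| = 111.5/1.5 = 74.333.

74.3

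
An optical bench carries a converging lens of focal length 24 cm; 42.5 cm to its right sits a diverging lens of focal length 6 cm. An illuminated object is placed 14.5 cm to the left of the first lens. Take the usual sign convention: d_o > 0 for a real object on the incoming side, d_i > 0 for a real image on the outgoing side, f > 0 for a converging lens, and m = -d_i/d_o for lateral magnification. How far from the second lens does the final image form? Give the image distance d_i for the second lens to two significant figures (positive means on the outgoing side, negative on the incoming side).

First lens: d_i1 = 1/(1/24 - 1/14.5) = -36.632 cm.
With d_i1 < 0 the first image is virtual and lies on the object side; the object distance for lens 2 is d_o2 = 42.5 - (-36.632) = 79.132 cm.
Second lens: d_i2 = 1/(1/(-6) - 1/(79.132)) = -5.577 cm.

-5.6 cm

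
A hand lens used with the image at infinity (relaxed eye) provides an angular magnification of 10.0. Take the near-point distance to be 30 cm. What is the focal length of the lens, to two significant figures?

For the image at infinity, M = D/f.
f = D/M = 30/10.0 = 3.000 cm.

3.0 cm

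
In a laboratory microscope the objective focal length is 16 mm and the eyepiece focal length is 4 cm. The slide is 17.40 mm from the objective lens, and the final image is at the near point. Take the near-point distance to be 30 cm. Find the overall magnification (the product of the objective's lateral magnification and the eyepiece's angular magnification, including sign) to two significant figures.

-97

Convert to cm: f_obj = 16 mm = 1.6 cm; d_o = 17.40 mm = 1.74 cm.
Objective: 1/d_i = 1/f_obj - 1/d_o = 1/1.6 - 1/1.74 = 0.05029 cm^-1, so d_i = 19.886 cm.
m_obj = -d_i/d_o = -19.886/1.74 = -11.429.
Eyepiece angular magnification (image at near point): M_eye = 1 + D/f_e = 1 + 30/4 = 8.500.
Overall M = m_obj x M_eye = (-11.429)(8.500) = -97.14.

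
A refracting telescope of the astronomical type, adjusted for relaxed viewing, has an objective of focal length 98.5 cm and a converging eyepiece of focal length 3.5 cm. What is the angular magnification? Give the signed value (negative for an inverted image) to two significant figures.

M = -f_obj/f_eye = -98.5/(3.5) = -28.143.

-28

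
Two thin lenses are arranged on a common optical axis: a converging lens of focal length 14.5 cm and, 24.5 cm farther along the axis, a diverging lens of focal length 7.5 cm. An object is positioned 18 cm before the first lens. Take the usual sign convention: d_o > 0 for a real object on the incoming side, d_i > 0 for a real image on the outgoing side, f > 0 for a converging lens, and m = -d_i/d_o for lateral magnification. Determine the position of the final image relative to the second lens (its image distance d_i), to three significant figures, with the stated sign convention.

-8.82 cm

Applying the thin-lens equation to the first lens, 1/14.5 = 1/18 + 1/d_i1, which gives d_i1 = 74.571 cm.
Since 74.571 cm > 24.5 cm, the first image lies past the second lens and serves as a virtual object: d_o2 = L - d_i1 = -50.071 cm.
Applying the thin-lens equation again with f_2 = -7.5 cm and d_o2 = -50.071 cm gives d_i2 = -8.821 cm.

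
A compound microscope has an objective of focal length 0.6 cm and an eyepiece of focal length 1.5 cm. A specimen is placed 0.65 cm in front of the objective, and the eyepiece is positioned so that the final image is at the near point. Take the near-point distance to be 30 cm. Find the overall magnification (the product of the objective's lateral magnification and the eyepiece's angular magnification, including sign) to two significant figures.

Objective: 1/d_i = 1/f_obj - 1/d_o = 1/0.6 - 1/0.65 = 0.12821 cm^-1, so d_i = 7.800 cm.
m_obj = -d_i/d_o = -7.800/0.65 = -12.000.
Eyepiece angular magnification (image at near point): M_eye = 1 + D/f_e = 1 + 30/1.5 = 21.000.
Overall M = m_obj x M_eye = (-12.000)(21.000) = -252.00.

-250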